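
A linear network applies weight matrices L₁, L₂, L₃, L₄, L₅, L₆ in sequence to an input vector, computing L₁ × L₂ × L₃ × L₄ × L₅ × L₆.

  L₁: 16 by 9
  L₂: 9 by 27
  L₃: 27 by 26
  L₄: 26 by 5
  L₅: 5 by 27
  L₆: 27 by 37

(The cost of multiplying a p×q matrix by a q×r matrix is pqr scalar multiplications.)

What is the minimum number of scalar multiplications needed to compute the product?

Adjacent pairs: L₁L₂ = 16·9·27 = 3888; L₂L₃ = 9·27·26 = 6318; L₃L₄ = 27·26·5 = 3510; L₄L₅ = 26·5·27 = 3510; L₅L₆ = 5·27·37 = 4995.
Length 3: L₁..L₃: k=1: 0+6318+16·9·26=10062; k=2: 3888+0+16·27·26=15120 → min 10062 | L₂..L₄: k=2: 0+3510+9·27·5=4725; k=3: 6318+0+9·26·5=7488 → min 4725 | L₃..L₅: k=3: 0+3510+27·26·27=22464; k=4: 3510+0+27·5·27=7155 → min 7155 | L₄..L₆: k=4: 0+4995+26·5·37=9805; k=5: 3510+0+26·27·37=29484 → min 9805.
Length 4: L₁..L₄: k=1: 0+4725+16·9·5=5445; k=2: 3888+3510+16·27·5=9558; k=3: 10062+0+16·26·5=12142 → min 5445 | L₂..L₅: k=2: 0+7155+9·27·27=13716; k=3: 6318+3510+9·26·27=16146; k=4: 4725+0+9·5·27=5940 → min 5940 | L₃..L₆: k=3: 0+9805+27·26·37=35779; k=4: 3510+4995+27·5·37=13500; k=5: 7155+0+27·27·37=34128 → min 13500.
Length 5: L₁..L₅: k=1: 0+5940+16·9·27=9828; k=2: 3888+7155+16·27·27=22707; k=3: 10062+3510+16·26·27=24804; k=4: 5445+0+16·5·27=7605 → min 7605 | L₂..L₆: k=2: 0+13500+9·27·37=22491; k=3: 6318+9805+9·26·37=24781; k=4: 4725+4995+9·5·37=11385; k=5: 5940+0+9·27·37=14931 → min 11385.
Length 6: L₁..L₆: k=1: 0+11385+16·9·37=16713; k=2: 3888+13500+16·27·37=33372; k=3: 10062+9805+16·26·37=35259; k=4: 5445+4995+16·5·37=13400; k=5: 7605+0+16·27·37=23589 → min 13400.
Optimal order: ((L₁ × (L₂ × (L₃ × L₄))) × (L₅ × L₆)) with cost 13400.

13400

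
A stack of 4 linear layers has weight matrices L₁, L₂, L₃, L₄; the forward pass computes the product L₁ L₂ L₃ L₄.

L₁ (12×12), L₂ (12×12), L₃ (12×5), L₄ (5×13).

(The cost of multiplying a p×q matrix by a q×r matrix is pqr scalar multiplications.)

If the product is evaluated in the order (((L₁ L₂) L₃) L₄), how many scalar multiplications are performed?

3228

(L₁ L₂): 12×12 by 12×12 → 12×12, cost 12·12·12 = 1728
((L₁ L₂) L₃): 12×12 by 12×5 → 12×5, cost 12·12·5 = 720; cumulative 2448
(((L₁ L₂) L₃) L₄): 12×5 by 5×13 → 12×13, cost 12·5·13 = 780; cumulative 3228
Total: 3228 scalar multiplications.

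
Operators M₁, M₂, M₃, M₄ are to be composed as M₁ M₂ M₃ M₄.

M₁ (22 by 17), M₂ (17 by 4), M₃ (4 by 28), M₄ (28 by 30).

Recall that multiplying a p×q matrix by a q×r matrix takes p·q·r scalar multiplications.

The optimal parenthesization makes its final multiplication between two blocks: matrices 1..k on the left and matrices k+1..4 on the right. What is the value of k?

2

Adjacent pairs: M₁M₂ = 22·17·4 = 1496; M₂M₃ = 17·4·28 = 1904; M₃M₄ = 4·28·30 = 3360.
Length 3: M₁..M₃: k=1: 0+1904+22·17·28=12376; k=2: 1496+0+22·4·28=3960 → min 3960 | M₂..M₄: k=2: 0+3360+17·4·30=5400; k=3: 1904+0+17·28·30=16184 → min 5400.
Top-level splits: k=1: (M₁..M₁)·(M₂..M₄) → 0+5400+22·17·30 = 16620; k=2: (M₁..M₂)·(M₃..M₄) → 1496+3360+22·4·30 = 7496; k=3: (M₁..M₃)·(M₄..M₄) → 3960+0+22·28·30 = 22440.
Best split is after M₂, i.e. k = 2.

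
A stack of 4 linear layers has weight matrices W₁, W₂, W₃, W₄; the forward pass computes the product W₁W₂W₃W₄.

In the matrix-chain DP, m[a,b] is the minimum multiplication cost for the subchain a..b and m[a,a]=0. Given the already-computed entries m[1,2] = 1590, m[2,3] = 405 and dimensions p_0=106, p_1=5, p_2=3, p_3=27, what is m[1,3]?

m[1,3] = min over k∈[1,2] of m[1,k]+m[k+1,3]+p_{0}·p_k·p_{3}.
k=1: 0 + 405 + 106·5·27 = 14715; k=2: 1590 + 0 + 106·3·27 = 10176.
Minimum: 10176 at k=2.

10176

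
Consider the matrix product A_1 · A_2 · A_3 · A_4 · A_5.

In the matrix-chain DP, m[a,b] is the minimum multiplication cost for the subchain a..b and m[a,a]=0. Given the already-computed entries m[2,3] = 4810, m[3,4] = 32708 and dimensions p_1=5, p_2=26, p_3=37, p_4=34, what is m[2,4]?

11100

m[2,4] = min over k∈[2,3] of m[2,k]+m[k+1,4]+p_{1}·p_k·p_{4}.
k=2: 0 + 32708 + 5·26·34 = 37128; k=3: 4810 + 0 + 5·37·34 = 11100.
Minimum: 11100 at k=3.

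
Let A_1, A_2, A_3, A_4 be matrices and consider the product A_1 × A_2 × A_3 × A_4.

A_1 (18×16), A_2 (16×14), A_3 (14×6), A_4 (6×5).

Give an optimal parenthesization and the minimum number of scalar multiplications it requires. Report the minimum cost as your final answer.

2980

Adjacent pairs: A_1A_2 = 18·16·14 = 4032; A_2A_3 = 16·14·6 = 1344; A_3A_4 = 14·6·5 = 420.
Length 3: A_1..A_3: k=1: 0+1344+18·16·6=3072; k=2: 4032+0+18·14·6=5544 → min 3072 | A_2..A_4: k=2: 0+420+16·14·5=1540; k=3: 1344+0+16·6·5=1824 → min 1540.
Length 4: A_1..A_4: k=1: 0+1540+18·16·5=2980; k=2: 4032+420+18·14·5=5712; k=3: 3072+0+18·6·5=3612 → min 2980.
Optimal parenthesization: (A_1 × (A_2 × (A_3 × A_4))) with cost 2980.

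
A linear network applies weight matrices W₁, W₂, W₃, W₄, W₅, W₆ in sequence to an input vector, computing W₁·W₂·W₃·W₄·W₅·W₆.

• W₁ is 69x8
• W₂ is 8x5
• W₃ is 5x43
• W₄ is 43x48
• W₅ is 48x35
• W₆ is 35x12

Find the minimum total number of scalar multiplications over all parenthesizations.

27720

Adjacent pairs: W₁W₂ = 69·8·5 = 2760; W₂W₃ = 8·5·43 = 1720; W₃W₄ = 5·43·48 = 10320; W₄W₅ = 43·48·35 = 72240; W₅W₆ = 48·35·12 = 20160.
Length 3: W₁..W₃: k=1: 0+1720+69·8·43=25456; k=2: 2760+0+69·5·43=17595 → min 17595 | W₂..W₄: k=2: 0+10320+8·5·48=12240; k=3: 1720+0+8·43·48=18232 → min 12240 | W₃..W₅: k=3: 0+72240+5·43·35=79765; k=4: 10320+0+5·48·35=18720 → min 18720 | W₄..W₆: k=4: 0+20160+43·48·12=44928; k=5: 72240+0+43·35·12=90300 → min 44928.
Length 4: W₁..W₄: k=1: 0+12240+69·8·48=38736; k=2: 2760+10320+69·5·48=29640; k=3: 17595+0+69·43·48=160011 → min 29640 | W₂..W₅: k=2: 0+18720+8·5·35=20120; k=3: 1720+72240+8·43·35=86000; k=4: 12240+0+8·48·35=25680 → min 20120 | W₃..W₆: k=3: 0+44928+5·43·12=47508; k=4: 10320+20160+5·48·12=33360; k=5: 18720+0+5·35·12=20820 → min 20820.
Length 5: W₁..W₅: k=1: 0+20120+69·8·35=39440; k=2: 2760+18720+69·5·35=33555; k=3: 17595+72240+69·43·35=193680; k=4: 29640+0+69·48·35=145560 → min 33555 | W₂..W₆: k=2: 0+20820+8·5·12=21300; k=3: 1720+44928+8·43·12=50776; k=4: 12240+20160+8·48·12=37008; k=5: 20120+0+8·35·12=23480 → min 21300.
Length 6: W₁..W₆: k=1: 0+21300+69·8·12=27924; k=2: 2760+20820+69·5·12=27720; k=3: 17595+44928+69·43·12=98127; k=4: 29640+20160+69·48·12=89544; k=5: 33555+0+69·35·12=62535 → min 27720.
Optimal order: ((W₁·W₂)·(((W₃·W₄)·W₅)·W₆)) with cost 27720.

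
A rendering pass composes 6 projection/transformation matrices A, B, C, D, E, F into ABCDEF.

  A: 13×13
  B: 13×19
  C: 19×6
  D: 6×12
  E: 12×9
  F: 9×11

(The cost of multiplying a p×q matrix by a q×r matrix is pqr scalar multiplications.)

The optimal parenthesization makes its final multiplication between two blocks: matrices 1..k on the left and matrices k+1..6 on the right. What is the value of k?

3

Adjacent pairs: AB = 13·13·19 = 3211; BC = 13·19·6 = 1482; CD = 19·6·12 = 1368; DE = 6·12·9 = 648; EF = 12·9·11 = 1188.
Length 3: A..C: k=1: 0+1482+13·13·6=2496; k=2: 3211+0+13·19·6=4693 → min 2496 | B..D: k=2: 0+1368+13·19·12=4332; k=3: 1482+0+13·6·12=2418 → min 2418 | C..E: k=3: 0+648+19·6·9=1674; k=4: 1368+0+19·12·9=3420 → min 1674 | D..F: k=4: 0+1188+6·12·11=1980; k=5: 648+0+6·9·11=1242 → min 1242.
Length 4: A..D: k=1: 0+2418+13·13·12=4446; k=2: 3211+1368+13·19·12=7543; k=3: 2496+0+13·6·12=3432 → min 3432 | B..E: k=2: 0+1674+13·19·9=3897; k=3: 1482+648+13·6·9=2832; k=4: 2418+0+13·12·9=3822 → min 2832 | C..F: k=3: 0+1242+19·6·11=2496; k=4: 1368+1188+19·12·11=5064; k=5: 1674+0+19·9·11=3555 → min 2496.
Length 5: A..E: k=1: 0+2832+13·13·9=4353; k=2: 3211+1674+13·19·9=7108; k=3: 2496+648+13·6·9=3846; k=4: 3432+0+13·12·9=4836 → min 3846 | B..F: k=2: 0+2496+13·19·11=5213; k=3: 1482+1242+13·6·11=3582; k=4: 2418+1188+13·12·11=5322; k=5: 2832+0+13·9·11=4119 → min 3582.
Top-level splits: k=1: (A..A)·(B..F) → 0+3582+13·13·11 = 5441; k=2: (A..B)·(C..F) → 3211+2496+13·19·11 = 8424; k=3: (A..C)·(D..F) → 2496+1242+13·6·11 = 4596; k=4: (A..D)·(E..F) → 3432+1188+13·12·11 = 6336; k=5: (A..E)·(F..F) → 3846+0+13·9·11 = 5133.
Best split is after C, i.e. k = 3.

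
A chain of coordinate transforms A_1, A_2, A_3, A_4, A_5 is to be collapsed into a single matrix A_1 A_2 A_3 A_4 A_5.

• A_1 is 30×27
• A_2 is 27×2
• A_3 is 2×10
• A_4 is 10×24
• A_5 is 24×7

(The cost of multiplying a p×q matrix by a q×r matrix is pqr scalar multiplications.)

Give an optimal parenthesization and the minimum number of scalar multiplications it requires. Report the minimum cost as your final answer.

2856

Adjacent pairs: A_1A_2 = 30·27·2 = 1620; A_2A_3 = 27·2·10 = 540; A_3A_4 = 2·10·24 = 480; A_4A_5 = 10·24·7 = 1680.
Length 3: A_1..A_3: k=1: 0+540+30·27·10=8640; k=2: 1620+0+30·2·10=2220 → min 2220 | A_2..A_4: k=2: 0+480+27·2·24=1776; k=3: 540+0+27·10·24=7020 → min 1776 | A_3..A_5: k=3: 0+1680+2·10·7=1820; k=4: 480+0+2·24·7=816 → min 816.
Length 4: A_1..A_4: k=1: 0+1776+30·27·24=21216; k=2: 1620+480+30·2·24=3540; k=3: 2220+0+30·10·24=9420 → min 3540 | A_2..A_5: k=2: 0+816+27·2·7=1194; k=3: 540+1680+27·10·7=4110; k=4: 1776+0+27·24·7=6312 → min 1194.
Length 5: A_1..A_5: k=1: 0+1194+30·27·7=6864; k=2: 1620+816+30·2·7=2856; k=3: 2220+1680+30·10·7=6000; k=4: 3540+0+30·24·7=8580 → min 2856.
Optimal parenthesization: ((A_1 A_2) ((A_3 A_4) A_5)) with cost 2856.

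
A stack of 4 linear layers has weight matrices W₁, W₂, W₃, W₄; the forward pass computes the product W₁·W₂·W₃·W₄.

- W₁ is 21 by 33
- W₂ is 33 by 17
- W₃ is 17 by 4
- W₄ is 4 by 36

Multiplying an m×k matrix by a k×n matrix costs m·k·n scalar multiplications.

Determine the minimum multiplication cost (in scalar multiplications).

8040

Adjacent pairs: W₁W₂ = 21·33·17 = 11781; W₂W₃ = 33·17·4 = 2244; W₃W₄ = 17·4·36 = 2448.
Length 3: W₁..W₃: k=1: 0+2244+21·33·4=5016; k=2: 11781+0+21·17·4=13209 → min 5016 | W₂..W₄: k=2: 0+2448+33·17·36=22644; k=3: 2244+0+33·4·36=6996 → min 6996.
Length 4: W₁..W₄: k=1: 0+6996+21·33·36=31944; k=2: 11781+2448+21·17·36=27081; k=3: 5016+0+21·4·36=8040 → min 8040.
Optimal order: ((W₁·(W₂·W₃))·W₄) with cost 8040.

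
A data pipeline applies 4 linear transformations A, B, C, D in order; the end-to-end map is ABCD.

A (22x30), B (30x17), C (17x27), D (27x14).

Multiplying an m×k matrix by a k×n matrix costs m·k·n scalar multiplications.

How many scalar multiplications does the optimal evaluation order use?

Adjacent pairs: AB = 22·30·17 = 11220; BC = 30·17·27 = 13770; CD = 17·27·14 = 6426.
Length 3: A..C: k=1: 0+13770+22·30·27=31590; k=2: 11220+0+22·17·27=21318 → min 21318 | B..D: k=2: 0+6426+30·17·14=13566; k=3: 13770+0+30·27·14=25110 → min 13566.
Length 4: A..D: k=1: 0+13566+22·30·14=22806; k=2: 11220+6426+22·17·14=22882; k=3: 21318+0+22·27·14=29634 → min 22806.
Optimal order: (A(B(CD))) with cost 22806.

22806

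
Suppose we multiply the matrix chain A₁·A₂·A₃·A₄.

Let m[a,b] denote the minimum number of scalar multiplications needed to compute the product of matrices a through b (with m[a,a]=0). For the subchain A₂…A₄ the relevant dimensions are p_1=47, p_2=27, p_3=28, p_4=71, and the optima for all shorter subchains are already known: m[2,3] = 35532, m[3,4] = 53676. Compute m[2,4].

128968

m[2,4] = min over k∈[2,3] of m[2,k]+m[k+1,4]+p_{1}·p_k·p_{4}.
k=2: 0 + 53676 + 47·27·71 = 143775; k=3: 35532 + 0 + 47·28·71 = 128968.
Minimum: 128968 at k=3.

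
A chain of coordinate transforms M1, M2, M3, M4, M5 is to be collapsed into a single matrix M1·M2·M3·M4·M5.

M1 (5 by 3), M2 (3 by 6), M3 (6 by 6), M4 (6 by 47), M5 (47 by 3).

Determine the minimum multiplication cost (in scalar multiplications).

1053

Adjacent pairs: M1M2 = 5·3·6 = 90; M2M3 = 3·6·6 = 108; M3M4 = 6·6·47 = 1692; M4M5 = 6·47·3 = 846.
Length 3: M1..M3: k=1: 0+108+5·3·6=198; k=2: 90+0+5·6·6=270 → min 198 | M2..M4: k=2: 0+1692+3·6·47=2538; k=3: 108+0+3·6·47=954 → min 954 | M3..M5: k=3: 0+846+6·6·3=954; k=4: 1692+0+6·47·3=2538 → min 954.
Length 4: M1..M4: k=1: 0+954+5·3·47=1659; k=2: 90+1692+5·6·47=3192; k=3: 198+0+5·6·47=1608 → min 1608 | M2..M5: k=2: 0+954+3·6·3=1008; k=3: 108+846+3·6·3=1008; k=4: 954+0+3·47·3=1377 → min 1008.
Length 5: M1..M5: k=1: 0+1008+5·3·3=1053; k=2: 90+954+5·6·3=1134; k=3: 198+846+5·6·3=1134; k=4: 1608+0+5·47·3=2313 → min 1053.
Optimal order: (M1·(M2·(M3·(M4·M5)))) with cost 1053.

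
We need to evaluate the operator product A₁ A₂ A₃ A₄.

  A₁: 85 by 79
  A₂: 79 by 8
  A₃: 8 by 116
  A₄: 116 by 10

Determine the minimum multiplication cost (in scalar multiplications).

Adjacent pairs: A₁A₂ = 85·79·8 = 53720; A₂A₃ = 79·8·116 = 73312; A₃A₄ = 8·116·10 = 9280.
Length 3: A₁..A₃: k=1: 0+73312+85·79·116=852252; k=2: 53720+0+85·8·116=132600 → min 132600 | A₂..A₄: k=2: 0+9280+79·8·10=15600; k=3: 73312+0+79·116·10=164952 → min 15600.
Length 4: A₁..A₄: k=1: 0+15600+85·79·10=82750; k=2: 53720+9280+85·8·10=69800; k=3: 132600+0+85·116·10=231200 → min 69800.
Optimal order: ((A₁ A₂) (A₃ A₄)) with cost 69800.

69800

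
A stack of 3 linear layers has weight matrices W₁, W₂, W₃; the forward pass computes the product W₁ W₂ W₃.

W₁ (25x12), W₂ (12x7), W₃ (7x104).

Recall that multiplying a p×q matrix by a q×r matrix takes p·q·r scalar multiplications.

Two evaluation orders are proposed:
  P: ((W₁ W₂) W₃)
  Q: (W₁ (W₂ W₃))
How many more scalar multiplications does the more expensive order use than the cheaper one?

19636

Order P = ((W₁ W₂) W₃): (W₁ W₂): 25×12 by 12×7 → 25×7, cost 25·12·7 = 2100; ((W₁ W₂) W₃): 25×7 by 7×104 → 25×104, cost 25·7·104 = 18200; cumulative 20300. Total 20300.
Order Q = (W₁ (W₂ W₃)): (W₂ W₃): 12×7 by 7×104 → 12×104, cost 12·7·104 = 8736; (W₁ (W₂ W₃)): 25×12 by 12×104 → 25×104, cost 25·12·104 = 31200; cumulative 39936. Total 39936.
Difference: |20300 − 39936| = 19636.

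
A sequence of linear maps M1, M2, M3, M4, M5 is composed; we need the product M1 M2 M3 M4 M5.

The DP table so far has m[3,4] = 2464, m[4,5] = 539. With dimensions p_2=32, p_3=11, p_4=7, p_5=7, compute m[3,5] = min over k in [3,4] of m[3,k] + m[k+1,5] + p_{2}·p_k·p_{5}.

3003

m[3,5] = min over k∈[3,4] of m[3,k]+m[k+1,5]+p_{2}·p_k·p_{5}.
k=3: 0 + 539 + 32·11·7 = 3003; k=4: 2464 + 0 + 32·7·7 = 4032.
Minimum: 3003 at k=3.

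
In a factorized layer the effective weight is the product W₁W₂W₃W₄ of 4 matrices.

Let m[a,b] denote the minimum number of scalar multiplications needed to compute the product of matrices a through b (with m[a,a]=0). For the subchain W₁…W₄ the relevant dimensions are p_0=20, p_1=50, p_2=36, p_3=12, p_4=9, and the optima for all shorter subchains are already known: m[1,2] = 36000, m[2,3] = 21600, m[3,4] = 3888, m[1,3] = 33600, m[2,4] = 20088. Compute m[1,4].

29088

m[1,4] = min over k∈[1,3] of m[1,k]+m[k+1,4]+p_{0}·p_k·p_{4}.
k=1: 0 + 20088 + 20·50·9 = 29088; k=2: 36000 + 3888 + 20·36·9 = 46368; k=3: 33600 + 0 + 20·12·9 = 35760.
Minimum: 29088 at k=1.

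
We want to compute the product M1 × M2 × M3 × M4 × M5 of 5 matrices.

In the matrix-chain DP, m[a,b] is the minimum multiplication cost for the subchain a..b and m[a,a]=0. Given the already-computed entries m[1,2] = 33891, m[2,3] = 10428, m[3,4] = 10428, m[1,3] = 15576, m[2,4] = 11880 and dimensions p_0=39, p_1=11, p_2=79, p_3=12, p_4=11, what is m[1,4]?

m[1,4] = min over k∈[1,3] of m[1,k]+m[k+1,4]+p_{0}·p_k·p_{4}.
k=1: 0 + 11880 + 39·11·11 = 16599; k=2: 33891 + 10428 + 39·79·11 = 78210; k=3: 15576 + 0 + 39·12·11 = 20724.
Minimum: 16599 at k=1.

16599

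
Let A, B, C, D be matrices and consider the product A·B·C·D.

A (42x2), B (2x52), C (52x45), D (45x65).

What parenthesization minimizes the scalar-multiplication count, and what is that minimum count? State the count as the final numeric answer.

15990

Adjacent pairs: AB = 42·2·52 = 4368; BC = 2·52·45 = 4680; CD = 52·45·65 = 152100.
Length 3: A..C: k=1: 0+4680+42·2·45=8460; k=2: 4368+0+42·52·45=102648 → min 8460 | B..D: k=2: 0+152100+2·52·65=158860; k=3: 4680+0+2·45·65=10530 → min 10530.
Length 4: A..D: k=1: 0+10530+42·2·65=15990; k=2: 4368+152100+42·52·65=298428; k=3: 8460+0+42·45·65=131310 → min 15990.
Optimal parenthesization: (A·((B·C)·D)) with cost 15990.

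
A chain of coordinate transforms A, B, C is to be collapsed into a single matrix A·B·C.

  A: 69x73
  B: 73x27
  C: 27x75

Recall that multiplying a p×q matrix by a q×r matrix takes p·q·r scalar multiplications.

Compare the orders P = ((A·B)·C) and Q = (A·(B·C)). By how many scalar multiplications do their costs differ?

Order P = ((A·B)·C): (A·B): 69×73 by 73×27 → 69×27, cost 69·73·27 = 135999; ((A·B)·C): 69×27 by 27×75 → 69×75, cost 69·27·75 = 139725; cumulative 275724. Total 275724.
Order Q = (A·(B·C)): (B·C): 73×27 by 27×75 → 73×75, cost 73·27·75 = 147825; (A·(B·C)): 69×73 by 73×75 → 69×75, cost 69·73·75 = 377775; cumulative 525600. Total 525600.
Difference: |275724 − 525600| = 249876.

249876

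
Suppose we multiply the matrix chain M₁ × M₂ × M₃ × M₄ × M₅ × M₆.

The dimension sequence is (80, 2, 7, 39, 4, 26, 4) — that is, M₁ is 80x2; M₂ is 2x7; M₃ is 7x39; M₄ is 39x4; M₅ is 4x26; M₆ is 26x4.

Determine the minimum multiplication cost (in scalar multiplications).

Adjacent pairs: M₁M₂ = 80·2·7 = 1120; M₂M₃ = 2·7·39 = 546; M₃M₄ = 7·39·4 = 1092; M₄M₅ = 39·4·26 = 4056; M₅M₆ = 4·26·4 = 416.
Length 3: M₁..M₃: k=1: 0+546+80·2·39=6786; k=2: 1120+0+80·7·39=22960 → min 6786 | M₂..M₄: k=2: 0+1092+2·7·4=1148; k=3: 546+0+2·39·4=858 → min 858 | M₃..M₅: k=3: 0+4056+7·39·26=11154; k=4: 1092+0+7·4·26=1820 → min 1820 | M₄..M₆: k=4: 0+416+39·4·4=1040; k=5: 4056+0+39·26·4=8112 → min 1040.
Length 4: M₁..M₄: k=1: 0+858+80·2·4=1498; k=2: 1120+1092+80·7·4=4452; k=3: 6786+0+80·39·4=19266 → min 1498 | M₂..M₅: k=2: 0+1820+2·7·26=2184; k=3: 546+4056+2·39·26=6630; k=4: 858+0+2·4·26=1066 → min 1066 | M₃..M₆: k=3: 0+1040+7·39·4=2132; k=4: 1092+416+7·4·4=1620; k=5: 1820+0+7·26·4=2548 → min 1620.
Length 5: M₁..M₅: k=1: 0+1066+80·2·26=5226; k=2: 1120+1820+80·7·26=17500; k=3: 6786+4056+80·39·26=91962; k=4: 1498+0+80·4·26=9818 → min 5226 | M₂..M₆: k=2: 0+1620+2·7·4=1676; k=3: 546+1040+2·39·4=1898; k=4: 858+416+2·4·4=1306; k=5: 1066+0+2·26·4=1274 → min 1274.
Length 6: M₁..M₆: k=1: 0+1274+80·2·4=1914; k=2: 1120+1620+80·7·4=4980; k=3: 6786+1040+80·39·4=20306; k=4: 1498+416+80·4·4=3194; k=5: 5226+0+80·26·4=13546 → min 1914.
Optimal order: (M₁ × ((((M₂ × M₃) × M₄) × M₅) × M₆)) with cost 1914.

1914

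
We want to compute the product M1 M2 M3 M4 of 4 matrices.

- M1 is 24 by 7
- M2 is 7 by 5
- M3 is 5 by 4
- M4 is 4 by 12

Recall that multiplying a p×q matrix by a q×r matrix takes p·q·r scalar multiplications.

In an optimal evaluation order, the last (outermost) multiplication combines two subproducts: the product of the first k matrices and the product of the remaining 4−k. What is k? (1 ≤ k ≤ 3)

3

Adjacent pairs: M1M2 = 24·7·5 = 840; M2M3 = 7·5·4 = 140; M3M4 = 5·4·12 = 240.
Length 3: M1..M3: k=1: 0+140+24·7·4=812; k=2: 840+0+24·5·4=1320 → min 812 | M2..M4: k=2: 0+240+7·5·12=660; k=3: 140+0+7·4·12=476 → min 476.
Top-level splits: k=1: (M1..M1)·(M2..M4) → 0+476+24·7·12 = 2492; k=2: (M1..M2)·(M3..M4) → 840+240+24·5·12 = 2520; k=3: (M1..M3)·(M4..M4) → 812+0+24·4·12 = 1964.
Best split is after M3, i.e. k = 3.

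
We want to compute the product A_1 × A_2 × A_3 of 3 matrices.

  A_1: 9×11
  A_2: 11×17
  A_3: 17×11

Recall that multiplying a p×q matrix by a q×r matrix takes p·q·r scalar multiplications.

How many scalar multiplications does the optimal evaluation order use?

3146

Order (A_1 × (A_2 × A_3)): (A_2 × A_3): 11×17 by 17×11 → 11×11, cost 11·17·11 = 2057; (A_1 × (A_2 × A_3)): 9×11 by 11×11 → 9×11, cost 9·11·11 = 1089; cumulative 3146. Total 3146.
Order ((A_1 × A_2) × A_3): (A_1 × A_2): 9×11 by 11×17 → 9×17, cost 9·11·17 = 1683; ((A_1 × A_2) × A_3): 9×17 by 17×11 → 9×11, cost 9·17·11 = 1683; cumulative 3366. Total 3366.
Minimum: 3146.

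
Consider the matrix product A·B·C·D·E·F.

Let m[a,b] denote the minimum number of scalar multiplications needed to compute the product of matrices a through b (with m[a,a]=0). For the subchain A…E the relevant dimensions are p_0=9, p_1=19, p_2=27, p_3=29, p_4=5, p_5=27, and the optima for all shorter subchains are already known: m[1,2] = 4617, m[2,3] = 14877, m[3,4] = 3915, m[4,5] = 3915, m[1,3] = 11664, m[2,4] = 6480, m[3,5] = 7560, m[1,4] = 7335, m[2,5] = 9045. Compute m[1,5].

8550

m[1,5] = min over k∈[1,4] of m[1,k]+m[k+1,5]+p_{0}·p_k·p_{5}.
k=1: 0 + 9045 + 9·19·27 = 13662; k=2: 4617 + 7560 + 9·27·27 = 18738; k=3: 11664 + 3915 + 9·29·27 = 22626; k=4: 7335 + 0 + 9·5·27 = 8550.
Minimum: 8550 at k=4.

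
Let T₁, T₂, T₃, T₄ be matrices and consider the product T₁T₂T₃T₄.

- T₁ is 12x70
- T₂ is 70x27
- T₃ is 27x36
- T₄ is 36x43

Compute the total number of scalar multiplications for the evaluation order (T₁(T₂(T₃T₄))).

(T₃T₄): 27×36 by 36×43 → 27×43, cost 27·36·43 = 41796
(T₂(T₃T₄)): 70×27 by 27×43 → 70×43, cost 70·27·43 = 81270; cumulative 123066
(T₁(T₂(T₃T₄))): 12×70 by 70×43 → 12×43, cost 12·70·43 = 36120; cumulative 159186
Total: 159186 scalar multiplications.

159186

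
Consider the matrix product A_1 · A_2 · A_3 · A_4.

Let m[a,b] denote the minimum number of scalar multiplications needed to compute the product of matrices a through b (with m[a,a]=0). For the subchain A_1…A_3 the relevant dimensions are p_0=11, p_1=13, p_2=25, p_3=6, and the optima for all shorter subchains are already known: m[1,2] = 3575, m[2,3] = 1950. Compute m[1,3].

m[1,3] = min over k∈[1,2] of m[1,k]+m[k+1,3]+p_{0}·p_k·p_{3}.
k=1: 0 + 1950 + 11·13·6 = 2808; k=2: 3575 + 0 + 11·25·6 = 5225.
Minimum: 2808 at k=1.

2808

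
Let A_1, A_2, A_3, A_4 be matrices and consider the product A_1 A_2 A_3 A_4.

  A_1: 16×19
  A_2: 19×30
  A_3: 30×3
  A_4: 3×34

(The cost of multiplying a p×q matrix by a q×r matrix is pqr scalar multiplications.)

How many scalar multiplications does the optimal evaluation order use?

Adjacent pairs: A_1A_2 = 16·19·30 = 9120; A_2A_3 = 19·30·3 = 1710; A_3A_4 = 30·3·34 = 3060.
Length 3: A_1..A_3: k=1: 0+1710+16·19·3=2622; k=2: 9120+0+16·30·3=10560 → min 2622 | A_2..A_4: k=2: 0+3060+19·30·34=22440; k=3: 1710+0+19·3·34=3648 → min 3648.
Length 4: A_1..A_4: k=1: 0+3648+16·19·34=13984; k=2: 9120+3060+16·30·34=28500; k=3: 2622+0+16·3·34=4254 → min 4254.
Optimal order: ((A_1 (A_2 A_3)) A_4) with cost 4254.

4254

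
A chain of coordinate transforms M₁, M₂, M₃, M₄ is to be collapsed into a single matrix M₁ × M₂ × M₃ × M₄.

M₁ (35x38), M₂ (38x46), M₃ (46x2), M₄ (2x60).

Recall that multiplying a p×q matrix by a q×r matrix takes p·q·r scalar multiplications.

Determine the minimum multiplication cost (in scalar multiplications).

Adjacent pairs: M₁M₂ = 35·38·46 = 61180; M₂M₃ = 38·46·2 = 3496; M₃M₄ = 46·2·60 = 5520.
Length 3: M₁..M₃: k=1: 0+3496+35·38·2=6156; k=2: 61180+0+35·46·2=64400 → min 6156 | M₂..M₄: k=2: 0+5520+38·46·60=110400; k=3: 3496+0+38·2·60=8056 → min 8056.
Length 4: M₁..M₄: k=1: 0+8056+35·38·60=87856; k=2: 61180+5520+35·46·60=163300; k=3: 6156+0+35·2·60=10356 → min 10356.
Optimal order: ((M₁ × (M₂ × M₃)) × M₄) with cost 10356.

10356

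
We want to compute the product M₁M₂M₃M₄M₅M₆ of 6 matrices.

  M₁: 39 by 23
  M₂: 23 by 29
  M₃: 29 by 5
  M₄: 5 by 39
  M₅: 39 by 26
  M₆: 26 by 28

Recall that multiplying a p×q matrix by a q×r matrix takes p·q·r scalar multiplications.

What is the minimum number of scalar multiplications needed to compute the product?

21990

Adjacent pairs: M₁M₂ = 39·23·29 = 26013; M₂M₃ = 23·29·5 = 3335; M₃M₄ = 29·5·39 = 5655; M₄M₅ = 5·39·26 = 5070; M₅M₆ = 39·26·28 = 28392.
Length 3: M₁..M₃: k=1: 0+3335+39·23·5=7820; k=2: 26013+0+39·29·5=31668 → min 7820 | M₂..M₄: k=2: 0+5655+23·29·39=31668; k=3: 3335+0+23·5·39=7820 → min 7820 | M₃..M₅: k=3: 0+5070+29·5·26=8840; k=4: 5655+0+29·39·26=35061 → min 8840 | M₄..M₆: k=4: 0+28392+5·39·28=33852; k=5: 5070+0+5·26·28=8710 → min 8710.
Length 4: M₁..M₄: k=1: 0+7820+39·23·39=42803; k=2: 26013+5655+39·29·39=75777; k=3: 7820+0+39·5·39=15425 → min 15425 | M₂..M₅: k=2: 0+8840+23·29·26=26182; k=3: 3335+5070+23·5·26=11395; k=4: 7820+0+23·39·26=31142 → min 11395 | M₃..M₆: k=3: 0+8710+29·5·28=12770; k=4: 5655+28392+29·39·28=65715; k=5: 8840+0+29·26·28=29952 → min 12770.
Length 5: M₁..M₅: k=1: 0+11395+39·23·26=34717; k=2: 26013+8840+39·29·26=64259; k=3: 7820+5070+39·5·26=17960; k=4: 15425+0+39·39·26=54971 → min 17960 | M₂..M₆: k=2: 0+12770+23·29·28=31446; k=3: 3335+8710+23·5·28=15265; k=4: 7820+28392+23·39·28=61328; k=5: 11395+0+23·26·28=28139 → min 15265.
Length 6: M₁..M₆: k=1: 0+15265+39·23·28=40381; k=2: 26013+12770+39·29·28=70451; k=3: 7820+8710+39·5·28=21990; k=4: 15425+28392+39·39·28=86405; k=5: 17960+0+39·26·28=46352 → min 21990.
Optimal order: ((M₁(M₂M₃))((M₄M₅)M₆)) with cost 21990.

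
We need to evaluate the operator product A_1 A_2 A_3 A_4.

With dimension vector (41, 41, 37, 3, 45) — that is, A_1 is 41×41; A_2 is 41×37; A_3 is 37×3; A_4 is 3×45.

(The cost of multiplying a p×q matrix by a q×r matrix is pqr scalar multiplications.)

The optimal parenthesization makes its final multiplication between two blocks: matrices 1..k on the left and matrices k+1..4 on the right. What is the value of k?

Adjacent pairs: A_1A_2 = 41·41·37 = 62197; A_2A_3 = 41·37·3 = 4551; A_3A_4 = 37·3·45 = 4995.
Length 3: A_1..A_3: k=1: 0+4551+41·41·3=9594; k=2: 62197+0+41·37·3=66748 → min 9594 | A_2..A_4: k=2: 0+4995+41·37·45=73260; k=3: 4551+0+41·3·45=10086 → min 10086.
Top-level splits: k=1: (A_1..A_1)·(A_2..A_4) → 0+10086+41·41·45 = 85731; k=2: (A_1..A_2)·(A_3..A_4) → 62197+4995+41·37·45 = 135457; k=3: (A_1..A_3)·(A_4..A_4) → 9594+0+41·3·45 = 15129.
Best split is after A_3, i.e. k = 3.

3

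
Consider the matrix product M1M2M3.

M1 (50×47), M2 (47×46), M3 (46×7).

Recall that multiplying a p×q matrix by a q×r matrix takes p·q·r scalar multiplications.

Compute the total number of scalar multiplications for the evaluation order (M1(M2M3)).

(M2M3): 47×46 by 46×7 → 47×7, cost 47·46·7 = 15134
(M1(M2M3)): 50×47 by 47×7 → 50×7, cost 50·47·7 = 16450; cumulative 31584
Total: 31584 scalar multiplications.

31584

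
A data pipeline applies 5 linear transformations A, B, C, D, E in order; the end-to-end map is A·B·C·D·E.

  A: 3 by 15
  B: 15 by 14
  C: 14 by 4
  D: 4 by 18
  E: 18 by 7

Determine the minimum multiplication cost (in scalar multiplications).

1386

Adjacent pairs: AB = 3·15·14 = 630; BC = 15·14·4 = 840; CD = 14·4·18 = 1008; DE = 4·18·7 = 504.
Length 3: A..C: k=1: 0+840+3·15·4=1020; k=2: 630+0+3·14·4=798 → min 798 | B..D: k=2: 0+1008+15·14·18=4788; k=3: 840+0+15·4·18=1920 → min 1920 | C..E: k=3: 0+504+14·4·7=896; k=4: 1008+0+14·18·7=2772 → min 896.
Length 4: A..D: k=1: 0+1920+3·15·18=2730; k=2: 630+1008+3·14·18=2394; k=3: 798+0+3·4·18=1014 → min 1014 | B..E: k=2: 0+896+15·14·7=2366; k=3: 840+504+15·4·7=1764; k=4: 1920+0+15·18·7=3810 → min 1764.
Length 5: A..E: k=1: 0+1764+3·15·7=2079; k=2: 630+896+3·14·7=1820; k=3: 798+504+3·4·7=1386; k=4: 1014+0+3·18·7=1392 → min 1386.
Optimal order: (((A·B)·C)·(D·E)) with cost 1386.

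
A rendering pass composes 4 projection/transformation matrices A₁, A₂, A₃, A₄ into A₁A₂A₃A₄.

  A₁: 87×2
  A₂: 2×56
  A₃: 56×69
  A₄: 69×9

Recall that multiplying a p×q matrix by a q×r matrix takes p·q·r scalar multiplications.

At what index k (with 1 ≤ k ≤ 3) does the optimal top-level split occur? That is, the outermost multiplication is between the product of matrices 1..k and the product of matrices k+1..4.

1

Adjacent pairs: A₁A₂ = 87·2·56 = 9744; A₂A₃ = 2·56·69 = 7728; A₃A₄ = 56·69·9 = 34776.
Length 3: A₁..A₃: k=1: 0+7728+87·2·69=19734; k=2: 9744+0+87·56·69=345912 → min 19734 | A₂..A₄: k=2: 0+34776+2·56·9=35784; k=3: 7728+0+2·69·9=8970 → min 8970.
Top-level splits: k=1: (A₁..A₁)·(A₂..A₄) → 0+8970+87·2·9 = 10536; k=2: (A₁..A₂)·(A₃..A₄) → 9744+34776+87·56·9 = 88368; k=3: (A₁..A₃)·(A₄..A₄) → 19734+0+87·69·9 = 73761.
Best split is after A₁, i.e. k = 1.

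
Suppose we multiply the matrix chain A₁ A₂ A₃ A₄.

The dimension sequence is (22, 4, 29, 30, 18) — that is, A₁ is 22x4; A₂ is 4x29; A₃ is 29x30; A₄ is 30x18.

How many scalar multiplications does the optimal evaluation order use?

Adjacent pairs: A₁A₂ = 22·4·29 = 2552; A₂A₃ = 4·29·30 = 3480; A₃A₄ = 29·30·18 = 15660.
Length 3: A₁..A₃: k=1: 0+3480+22·4·30=6120; k=2: 2552+0+22·29·30=21692 → min 6120 | A₂..A₄: k=2: 0+15660+4·29·18=17748; k=3: 3480+0+4·30·18=5640 → min 5640.
Length 4: A₁..A₄: k=1: 0+5640+22·4·18=7224; k=2: 2552+15660+22·29·18=29696; k=3: 6120+0+22·30·18=18000 → min 7224.
Optimal order: (A₁ ((A₂ A₃) A₄)) with cost 7224.

7224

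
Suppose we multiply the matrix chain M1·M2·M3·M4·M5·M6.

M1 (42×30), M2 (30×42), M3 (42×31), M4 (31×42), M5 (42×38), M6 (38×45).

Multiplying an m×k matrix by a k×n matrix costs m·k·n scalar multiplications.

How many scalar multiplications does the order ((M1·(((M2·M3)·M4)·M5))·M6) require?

245700

(M2·M3): 30×42 by 42×31 → 30×31, cost 30·42·31 = 39060
((M2·M3)·M4): 30×31 by 31×42 → 30×42, cost 30·31·42 = 39060; cumulative 78120
(((M2·M3)·M4)·M5): 30×42 by 42×38 → 30×38, cost 30·42·38 = 47880; cumulative 126000
(M1·(((M2·M3)·M4)·M5)): 42×30 by 30×38 → 42×38, cost 42·30·38 = 47880; cumulative 173880
((M1·(((M2·M3)·M4)·M5))·M6): 42×38 by 38×45 → 42×45, cost 42·38·45 = 71820; cumulative 245700
Total: 245700 scalar multiplications.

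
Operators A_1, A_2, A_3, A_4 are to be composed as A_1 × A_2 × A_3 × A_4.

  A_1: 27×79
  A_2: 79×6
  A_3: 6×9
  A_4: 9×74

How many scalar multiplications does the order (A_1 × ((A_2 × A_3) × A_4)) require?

214722

(A_2 × A_3): 79×6 by 6×9 → 79×9, cost 79·6·9 = 4266
((A_2 × A_3) × A_4): 79×9 by 9×74 → 79×74, cost 79·9·74 = 52614; cumulative 56880
(A_1 × ((A_2 × A_3) × A_4)): 27×79 by 79×74 → 27×74, cost 27·79·74 = 157842; cumulative 214722
Total: 214722 scalar multiplications.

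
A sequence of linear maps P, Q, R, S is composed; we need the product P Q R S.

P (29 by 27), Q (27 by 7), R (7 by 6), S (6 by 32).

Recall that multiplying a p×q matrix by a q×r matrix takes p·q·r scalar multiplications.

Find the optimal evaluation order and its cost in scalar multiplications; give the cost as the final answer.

11400

Adjacent pairs: PQ = 29·27·7 = 5481; QR = 27·7·6 = 1134; RS = 7·6·32 = 1344.
Length 3: P..R: k=1: 0+1134+29·27·6=5832; k=2: 5481+0+29·7·6=6699 → min 5832 | Q..S: k=2: 0+1344+27·7·32=7392; k=3: 1134+0+27·6·32=6318 → min 6318.
Length 4: P..S: k=1: 0+6318+29·27·32=31374; k=2: 5481+1344+29·7·32=13321; k=3: 5832+0+29·6·32=11400 → min 11400.
Optimal parenthesization: ((P (Q R)) S) with cost 11400.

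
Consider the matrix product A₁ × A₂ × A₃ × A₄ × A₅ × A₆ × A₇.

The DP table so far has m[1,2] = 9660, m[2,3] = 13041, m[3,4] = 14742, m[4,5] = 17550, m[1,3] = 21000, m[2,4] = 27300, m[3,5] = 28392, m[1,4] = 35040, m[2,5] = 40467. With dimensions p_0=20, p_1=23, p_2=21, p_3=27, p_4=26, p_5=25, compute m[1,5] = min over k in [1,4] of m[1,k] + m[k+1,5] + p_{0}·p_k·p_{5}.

48040

m[1,5] = min over k∈[1,4] of m[1,k]+m[k+1,5]+p_{0}·p_k·p_{5}.
k=1: 0 + 40467 + 20·23·25 = 51967; k=2: 9660 + 28392 + 20·21·25 = 48552; k=3: 21000 + 17550 + 20·27·25 = 52050; k=4: 35040 + 0 + 20·26·25 = 48040.
Minimum: 48040 at k=4.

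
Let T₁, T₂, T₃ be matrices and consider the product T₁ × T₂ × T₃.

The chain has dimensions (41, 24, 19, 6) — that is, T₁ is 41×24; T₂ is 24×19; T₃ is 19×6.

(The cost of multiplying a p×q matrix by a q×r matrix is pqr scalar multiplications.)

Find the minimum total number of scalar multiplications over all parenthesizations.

Order (T₁ × (T₂ × T₃)): (T₂ × T₃): 24×19 by 19×6 → 24×6, cost 24·19·6 = 2736; (T₁ × (T₂ × T₃)): 41×24 by 24×6 → 41×6, cost 41·24·6 = 5904; cumulative 8640. Total 8640.
Order ((T₁ × T₂) × T₃): (T₁ × T₂): 41×24 by 24×19 → 41×19, cost 41·24·19 = 18696; ((T₁ × T₂) × T₃): 41×19 by 19×6 → 41×6, cost 41·19·6 = 4674; cumulative 23370. Total 23370.
Minimum: 8640.

8640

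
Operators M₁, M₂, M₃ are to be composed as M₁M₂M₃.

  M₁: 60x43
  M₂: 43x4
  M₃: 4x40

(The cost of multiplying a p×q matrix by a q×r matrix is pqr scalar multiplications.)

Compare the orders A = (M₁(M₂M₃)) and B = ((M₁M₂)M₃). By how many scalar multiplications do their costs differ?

Order A = (M₁(M₂M₃)): (M₂M₃): 43×4 by 4×40 → 43×40, cost 43·4·40 = 6880; (M₁(M₂M₃)): 60×43 by 43×40 → 60×40, cost 60·43·40 = 103200; cumulative 110080. Total 110080.
Order B = ((M₁M₂)M₃): (M₁M₂): 60×43 by 43×4 → 60×4, cost 60·43·4 = 10320; ((M₁M₂)M₃): 60×4 by 4×40 → 60×40, cost 60·4·40 = 9600; cumulative 19920. Total 19920.
Difference: |110080 − 19920| = 90160.

90160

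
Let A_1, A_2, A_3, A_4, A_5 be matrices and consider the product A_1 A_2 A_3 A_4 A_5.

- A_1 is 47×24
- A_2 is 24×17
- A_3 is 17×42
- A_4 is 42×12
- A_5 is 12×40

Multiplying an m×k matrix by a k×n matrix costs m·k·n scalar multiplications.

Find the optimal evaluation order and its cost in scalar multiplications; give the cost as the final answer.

49560

Adjacent pairs: A_1A_2 = 47·24·17 = 19176; A_2A_3 = 24·17·42 = 17136; A_3A_4 = 17·42·12 = 8568; A_4A_5 = 42·12·40 = 20160.
Length 3: A_1..A_3: k=1: 0+17136+47·24·42=64512; k=2: 19176+0+47·17·42=52734 → min 52734 | A_2..A_4: k=2: 0+8568+24·17·12=13464; k=3: 17136+0+24·42·12=29232 → min 13464 | A_3..A_5: k=3: 0+20160+17·42·40=48720; k=4: 8568+0+17·12·40=16728 → min 16728.
Length 4: A_1..A_4: k=1: 0+13464+47·24·12=27000; k=2: 19176+8568+47·17·12=37332; k=3: 52734+0+47·42·12=76422 → min 27000 | A_2..A_5: k=2: 0+16728+24·17·40=33048; k=3: 17136+20160+24·42·40=77616; k=4: 13464+0+24·12·40=24984 → min 24984.
Length 5: A_1..A_5: k=1: 0+24984+47·24·40=70104; k=2: 19176+16728+47·17·40=67864; k=3: 52734+20160+47·42·40=151854; k=4: 27000+0+47·12·40=49560 → min 49560.
Optimal parenthesization: ((A_1 (A_2 (A_3 A_4))) A_5) with cost 49560.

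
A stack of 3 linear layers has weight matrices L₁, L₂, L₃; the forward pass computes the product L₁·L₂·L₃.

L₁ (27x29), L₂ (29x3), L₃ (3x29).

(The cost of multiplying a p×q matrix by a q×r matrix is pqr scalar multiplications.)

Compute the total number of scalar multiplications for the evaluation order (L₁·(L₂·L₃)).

(L₂·L₃): 29×3 by 3×29 → 29×29, cost 29·3·29 = 2523
(L₁·(L₂·L₃)): 27×29 by 29×29 → 27×29, cost 27·29·29 = 22707; cumulative 25230
Total: 25230 scalar multiplications.

25230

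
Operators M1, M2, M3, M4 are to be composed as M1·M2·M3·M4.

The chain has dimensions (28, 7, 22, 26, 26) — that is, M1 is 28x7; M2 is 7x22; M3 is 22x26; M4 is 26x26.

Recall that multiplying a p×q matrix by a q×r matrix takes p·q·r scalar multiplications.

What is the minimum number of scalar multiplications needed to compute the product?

13832

Adjacent pairs: M1M2 = 28·7·22 = 4312; M2M3 = 7·22·26 = 4004; M3M4 = 22·26·26 = 14872.
Length 3: M1..M3: k=1: 0+4004+28·7·26=9100; k=2: 4312+0+28·22·26=20328 → min 9100 | M2..M4: k=2: 0+14872+7·22·26=18876; k=3: 4004+0+7·26·26=8736 → min 8736.
Length 4: M1..M4: k=1: 0+8736+28·7·26=13832; k=2: 4312+14872+28·22·26=35200; k=3: 9100+0+28·26·26=28028 → min 13832.
Optimal order: (M1·((M2·M3)·M4)) with cost 13832.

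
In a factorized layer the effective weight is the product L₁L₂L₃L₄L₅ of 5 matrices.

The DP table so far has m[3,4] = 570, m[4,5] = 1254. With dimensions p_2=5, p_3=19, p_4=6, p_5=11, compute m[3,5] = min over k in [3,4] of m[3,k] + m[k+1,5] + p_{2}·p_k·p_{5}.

m[3,5] = min over k∈[3,4] of m[3,k]+m[k+1,5]+p_{2}·p_k·p_{5}.
k=3: 0 + 1254 + 5·19·11 = 2299; k=4: 570 + 0 + 5·6·11 = 900.
Minimum: 900 at k=4.

900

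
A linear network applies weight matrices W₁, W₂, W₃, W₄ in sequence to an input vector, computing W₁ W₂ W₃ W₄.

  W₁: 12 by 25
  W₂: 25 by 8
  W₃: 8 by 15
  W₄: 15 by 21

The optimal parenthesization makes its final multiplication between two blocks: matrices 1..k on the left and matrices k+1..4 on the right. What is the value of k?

2

Adjacent pairs: W₁W₂ = 12·25·8 = 2400; W₂W₃ = 25·8·15 = 3000; W₃W₄ = 8·15·21 = 2520.
Length 3: W₁..W₃: k=1: 0+3000+12·25·15=7500; k=2: 2400+0+12·8·15=3840 → min 3840 | W₂..W₄: k=2: 0+2520+25·8·21=6720; k=3: 3000+0+25·15·21=10875 → min 6720.
Top-level splits: k=1: (W₁..W₁)·(W₂..W₄) → 0+6720+12·25·21 = 13020; k=2: (W₁..W₂)·(W₃..W₄) → 2400+2520+12·8·21 = 6936; k=3: (W₁..W₃)·(W₄..W₄) → 3840+0+12·15·21 = 7620.
Best split is after W₂, i.e. k = 2.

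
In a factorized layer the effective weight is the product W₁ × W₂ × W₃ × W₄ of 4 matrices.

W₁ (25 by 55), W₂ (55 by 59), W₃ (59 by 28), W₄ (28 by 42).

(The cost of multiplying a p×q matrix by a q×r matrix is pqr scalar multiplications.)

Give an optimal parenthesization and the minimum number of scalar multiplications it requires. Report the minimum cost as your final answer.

151825

Adjacent pairs: W₁W₂ = 25·55·59 = 81125; W₂W₃ = 55·59·28 = 90860; W₃W₄ = 59·28·42 = 69384.
Length 3: W₁..W₃: k=1: 0+90860+25·55·28=129360; k=2: 81125+0+25·59·28=122425 → min 122425 | W₂..W₄: k=2: 0+69384+55·59·42=205674; k=3: 90860+0+55·28·42=155540 → min 155540.
Length 4: W₁..W₄: k=1: 0+155540+25·55·42=213290; k=2: 81125+69384+25·59·42=212459; k=3: 122425+0+25·28·42=151825 → min 151825.
Optimal parenthesization: (((W₁ × W₂) × W₃) × W₄) with cost 151825.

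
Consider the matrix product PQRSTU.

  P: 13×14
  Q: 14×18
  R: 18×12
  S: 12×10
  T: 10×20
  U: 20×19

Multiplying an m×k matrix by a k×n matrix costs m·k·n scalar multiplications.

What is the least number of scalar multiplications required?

12770

Adjacent pairs: PQ = 13·14·18 = 3276; QR = 14·18·12 = 3024; RS = 18·12·10 = 2160; ST = 12·10·20 = 2400; TU = 10·20·19 = 3800.
Length 3: P..R: k=1: 0+3024+13·14·12=5208; k=2: 3276+0+13·18·12=6084 → min 5208 | Q..S: k=2: 0+2160+14·18·10=4680; k=3: 3024+0+14·12·10=4704 → min 4680 | R..T: k=3: 0+2400+18·12·20=6720; k=4: 2160+0+18·10·20=5760 → min 5760 | S..U: k=4: 0+3800+12·10·19=6080; k=5: 2400+0+12·20·19=6960 → min 6080.
Length 4: P..S: k=1: 0+4680+13·14·10=6500; k=2: 3276+2160+13·18·10=7776; k=3: 5208+0+13·12·10=6768 → min 6500 | Q..T: k=2: 0+5760+14·18·20=10800; k=3: 3024+2400+14·12·20=8784; k=4: 4680+0+14·10·20=7480 → min 7480 | R..U: k=3: 0+6080+18·12·19=10184; k=4: 2160+3800+18·10·19=9380; k=5: 5760+0+18·20·19=12600 → min 9380.
Length 5: P..T: k=1: 0+7480+13·14·20=11120; k=2: 3276+5760+13·18·20=13716; k=3: 5208+2400+13·12·20=10728; k=4: 6500+0+13·10·20=9100 → min 9100 | Q..U: k=2: 0+9380+14·18·19=14168; k=3: 3024+6080+14·12·19=12296; k=4: 4680+3800+14·10·19=11140; k=5: 7480+0+14·20·19=12800 → min 11140.
Length 6: P..U: k=1: 0+11140+13·14·19=14598; k=2: 3276+9380+13·18·19=17102; k=3: 5208+6080+13·12·19=14252; k=4: 6500+3800+13·10·19=12770; k=5: 9100+0+13·20·19=14040 → min 12770.
Optimal order: ((P(Q(RS)))(TU)) with cost 12770.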